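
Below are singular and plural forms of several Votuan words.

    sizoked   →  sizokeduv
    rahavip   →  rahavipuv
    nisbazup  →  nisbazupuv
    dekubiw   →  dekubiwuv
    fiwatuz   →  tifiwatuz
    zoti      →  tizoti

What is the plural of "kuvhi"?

tikuvhi

zoti and rahavip both have last vowel 'i' yet inflect differently (tizoti, rahavipuv), so the last vowel is not what conditions the rule; the final letter is.
"kuvhi" ends in -i. The one such stem in the data (zoti → tizoti) adds the prefix ti-, so the same rule applies.
So kuvhi → tikuvhi.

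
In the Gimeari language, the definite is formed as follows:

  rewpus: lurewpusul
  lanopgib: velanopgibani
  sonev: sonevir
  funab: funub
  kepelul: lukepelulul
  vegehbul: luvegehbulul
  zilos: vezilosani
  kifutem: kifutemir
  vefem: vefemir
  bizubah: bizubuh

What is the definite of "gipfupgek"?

zilos and rewpus both end in -s yet inflect differently (vezilosani, lurewpusul), so the final letter is not what conditions the rule; the last vowel is.
"gipfupgek" has last vowel 'e'. The stems whose last vowel is 'e' (kifutem → kifutemir, sonev → sonevir, vefem → vefemir) add -ir.
So gipfupgek → gipfupgekir.

gipfupgekir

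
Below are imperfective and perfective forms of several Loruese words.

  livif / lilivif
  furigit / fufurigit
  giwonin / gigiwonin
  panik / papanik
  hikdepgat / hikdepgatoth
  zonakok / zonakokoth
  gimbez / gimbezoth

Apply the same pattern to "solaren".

furigit and hikdepgat both end in -t yet inflect differently (fufurigit, hikdepgatoth), so the final letter is not what conditions the rule; the last vowel is.
"solaren" has last vowel 'e'. The one such stem in the data (gimbez → gimbezoth) adds -oth, so the same rule applies.
So solaren → solarenoth.

solarenoth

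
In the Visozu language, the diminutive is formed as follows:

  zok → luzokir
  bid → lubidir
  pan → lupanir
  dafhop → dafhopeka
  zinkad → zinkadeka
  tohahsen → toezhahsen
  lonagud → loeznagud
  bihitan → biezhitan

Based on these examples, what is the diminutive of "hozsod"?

hozsodeka

"hozsod" has 2 vowels. The stems with 2 vowels (dafhop → dafhopeka, zinkad → zinkadeka) add -eka.
The other patterns: stems with 1 vowel add lu- … -ir around the stem; stems with 3 vowels insert -ez- after the first vowel.
So hozsod → hozsodeka.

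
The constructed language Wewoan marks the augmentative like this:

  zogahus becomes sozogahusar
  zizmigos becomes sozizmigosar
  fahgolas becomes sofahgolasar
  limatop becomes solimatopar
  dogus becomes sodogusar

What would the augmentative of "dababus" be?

sodababusar

Every pair shown (zogahus → sozogahusar, zizmigos → sozizmigosar, fahgolas → sofahgolasar, …) follows the same rule: add so- … -ar around the stem.
So dababus → sodababusar.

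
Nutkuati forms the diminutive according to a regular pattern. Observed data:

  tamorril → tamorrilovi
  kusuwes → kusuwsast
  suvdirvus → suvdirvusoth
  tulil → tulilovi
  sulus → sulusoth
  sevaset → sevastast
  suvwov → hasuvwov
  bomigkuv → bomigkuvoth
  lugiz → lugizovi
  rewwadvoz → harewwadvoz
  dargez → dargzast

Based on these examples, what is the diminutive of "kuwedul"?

kuweduloth

"kuwedul" has last vowel 'u'. The stems whose last vowel is 'u' (bomigkuv → bomigkuvoth, sulus → sulusoth, suvdirvus → suvdirvusoth) add -oth.
So kuwedul → kuweduloth.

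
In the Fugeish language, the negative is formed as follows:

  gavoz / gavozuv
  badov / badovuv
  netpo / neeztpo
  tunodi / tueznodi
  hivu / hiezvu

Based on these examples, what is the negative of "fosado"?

foezsado

"fosado" ends in a vowel. The stems ending in a vowel (netpo → neeztpo, tunodi → tueznodi, hivu → hiezvu) insert -ez- after the first vowel.
The other pattern: stems ending in a consonant add -uv.
So fosado → foezsado.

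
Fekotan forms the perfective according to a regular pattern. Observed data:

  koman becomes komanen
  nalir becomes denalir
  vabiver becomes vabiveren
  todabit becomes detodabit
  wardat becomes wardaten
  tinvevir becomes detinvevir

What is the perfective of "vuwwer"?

"vuwwer" has last vowel 'e'. The one such stem in the data (vabiver → vabiveren) adds -en, so the same rule applies.
The other pattern: stems whose last vowel is 'i' add the prefix de-.
So vuwwer → vuwweren.

vuwweren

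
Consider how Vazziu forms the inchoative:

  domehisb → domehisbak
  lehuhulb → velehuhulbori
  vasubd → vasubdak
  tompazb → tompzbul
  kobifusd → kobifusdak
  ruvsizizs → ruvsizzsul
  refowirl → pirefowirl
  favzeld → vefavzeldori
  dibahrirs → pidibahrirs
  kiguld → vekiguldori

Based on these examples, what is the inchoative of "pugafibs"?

lehuhulb and tompazb both end in -b yet inflect differently (velehuhulbori, tompzbul), so the final letter is not what conditions the rule; the second-to-last letter is.
"pugafibs" has second-to-last letter 'b'. The one such stem in the data (vasubd → vasubdak) adds -ak, so the same rule applies.
The other patterns: stems whose second-to-last letter is 'r' add the prefix pi-; stems whose second-to-last letter is 'l' add ve- … -ori around the stem; stems whose second-to-last letter is 'z' delete the last vowel and add -ul.
So pugafibs → pugafibsak.

pugafibsak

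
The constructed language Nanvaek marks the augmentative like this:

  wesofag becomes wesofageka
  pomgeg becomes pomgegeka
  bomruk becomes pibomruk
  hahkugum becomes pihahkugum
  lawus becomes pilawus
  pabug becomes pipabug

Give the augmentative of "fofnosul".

pifofnosul

pabug and pomgeg both end in -g yet inflect differently (pipabug, pomgegeka), so the final letter is not what conditions the rule; the last vowel is.
"fofnosul" has last vowel 'u'. The stems whose last vowel is 'u' (bomruk → pibomruk, hahkugum → pihahkugum, lawus → pilawus) add the prefix pi-.
The other pattern: stems whose last vowel is 'a' or 'e' add -eka.
So fofnosul → pifofnosul.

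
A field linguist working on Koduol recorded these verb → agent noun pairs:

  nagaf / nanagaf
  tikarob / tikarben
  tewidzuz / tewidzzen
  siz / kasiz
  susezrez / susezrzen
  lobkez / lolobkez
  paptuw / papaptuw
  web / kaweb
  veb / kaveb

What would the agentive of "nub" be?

"nub" has 1 vowel. The stems with 1 vowel (siz → kasiz, web → kaweb, veb → kaveb) add the prefix ka-.
So nub → kanub.

kanub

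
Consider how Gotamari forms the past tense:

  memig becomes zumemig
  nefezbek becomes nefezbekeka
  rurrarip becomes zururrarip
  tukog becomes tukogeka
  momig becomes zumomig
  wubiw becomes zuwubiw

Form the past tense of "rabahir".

"rabahir" has last vowel 'i'. The stems whose last vowel is 'i' (wubiw → zuwubiw, momig → zumomig, memig → zumemig) add the prefix zu-.
The other pattern: stems whose last vowel is 'e' or 'o' add -eka.
So rabahir → zurabahir.

zurabahir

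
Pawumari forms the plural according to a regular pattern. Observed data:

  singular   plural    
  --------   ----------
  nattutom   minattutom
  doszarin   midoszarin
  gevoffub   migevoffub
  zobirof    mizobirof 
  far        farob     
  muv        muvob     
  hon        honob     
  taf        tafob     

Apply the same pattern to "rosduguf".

mirosduguf

"rosduguf" has 3 vowels. The stems with 3 vowels (gevoffub → migevoffub, doszarin → midoszarin, zobirof → mizobirof) add the prefix mi-.
So rosduguf → mirosduguf.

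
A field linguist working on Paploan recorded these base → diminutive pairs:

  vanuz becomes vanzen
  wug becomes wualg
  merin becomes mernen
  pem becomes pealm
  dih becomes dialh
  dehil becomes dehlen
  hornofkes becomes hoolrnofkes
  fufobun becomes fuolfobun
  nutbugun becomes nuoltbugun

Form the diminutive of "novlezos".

merin and nutbugun both end in -n yet inflect differently (mernen, nuoltbugun), so the final letter is not what conditions the rule; the number of vowels is.
"novlezos" has 3 vowels. The stems with 3 vowels (nutbugun → nuoltbugun, fufobun → fuolfobun, hornofkes → hoolrnofkes) insert -ol- after the first vowel.
The other patterns: stems with 1 vowel insert -al- after the first vowel; stems with 2 vowels delete the last vowel and add -en.
So novlezos → noolvlezos.

noolvlezos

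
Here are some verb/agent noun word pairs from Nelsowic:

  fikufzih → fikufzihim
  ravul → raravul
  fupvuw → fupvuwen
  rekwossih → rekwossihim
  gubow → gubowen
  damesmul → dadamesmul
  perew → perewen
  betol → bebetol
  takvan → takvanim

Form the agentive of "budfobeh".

budfobehim

betol and gubow both have last vowel 'o' yet inflect differently (bebetol, gubowen), so the last vowel is not what conditions the rule; the final letter is.
"budfobeh" ends in -h. The stems ending in -h (rekwossih → rekwossihim, fikufzih → fikufzihim) add -im.
So budfobeh → budfobehim.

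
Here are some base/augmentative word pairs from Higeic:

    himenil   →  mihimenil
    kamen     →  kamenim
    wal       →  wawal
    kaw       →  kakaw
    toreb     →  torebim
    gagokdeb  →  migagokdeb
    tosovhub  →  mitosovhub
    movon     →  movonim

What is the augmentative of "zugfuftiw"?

mizugfuftiw

"zugfuftiw" has 3 vowels. The stems with 3 vowels (himenil → mihimenil, gagokdeb → migagokdeb, tosovhub → mitosovhub) add the prefix mi-.
So zugfuftiw → mizugfuftiw.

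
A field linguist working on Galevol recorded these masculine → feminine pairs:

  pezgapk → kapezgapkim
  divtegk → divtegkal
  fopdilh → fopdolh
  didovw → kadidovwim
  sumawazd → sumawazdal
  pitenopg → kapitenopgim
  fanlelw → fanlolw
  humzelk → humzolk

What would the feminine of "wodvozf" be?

wodvozfal

"wodvozf" has second-to-last letter 'z'. The one such stem in the data (sumawazd → sumawazdal) adds -al, so the same rule applies.
The other patterns: stems whose second-to-last letter is 'l' change the last vowel to 'o'; stems whose second-to-last letter is 'p' or 'v' add ka- … -im around the stem.
So wodvozf → wodvozfal.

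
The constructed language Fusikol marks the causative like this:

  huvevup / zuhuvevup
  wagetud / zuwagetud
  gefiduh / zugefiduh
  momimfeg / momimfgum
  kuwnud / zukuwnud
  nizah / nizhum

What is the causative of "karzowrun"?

zukarzowrun

"karzowrun" has last vowel 'u'. The stems whose last vowel is 'u' (kuwnud → zukuwnud, wagetud → zuwagetud, huvevup → zuhuvevup) add the prefix zu-.
So karzowrun → zukarzowrun.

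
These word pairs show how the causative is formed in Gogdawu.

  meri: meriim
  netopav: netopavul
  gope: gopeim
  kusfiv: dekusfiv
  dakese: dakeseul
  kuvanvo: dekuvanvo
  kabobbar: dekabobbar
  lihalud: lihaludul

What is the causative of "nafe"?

nafeul

gope and dakese both end in -e yet inflect differently (gopeim, dakeseul), so the final letter is not what conditions the rule; the first letter is.
"nafe" begins with n-. The one such stem in the data (netopav → netopavul) adds -ul, so the same rule applies.
The other patterns: stems beginning with g- or m- add -im; stems beginning with k- add the prefix de-.
So nafe → nafeul.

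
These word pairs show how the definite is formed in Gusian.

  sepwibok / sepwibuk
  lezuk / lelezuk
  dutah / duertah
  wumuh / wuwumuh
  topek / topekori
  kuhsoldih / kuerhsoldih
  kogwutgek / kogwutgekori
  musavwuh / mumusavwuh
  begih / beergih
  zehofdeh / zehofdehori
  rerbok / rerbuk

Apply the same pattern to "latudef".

zehofdeh and wumuh both end in -h yet inflect differently (zehofdehori, wuwumuh), so the final letter is not what conditions the rule; the last vowel is.
"latudef" has last vowel 'e'. The stems whose last vowel is 'e' (kogwutgek → kogwutgekori, zehofdeh → zehofdehori, topek → topekori) add -ori.
The other patterns: stems whose last vowel is 'u' repeat the first consonant+vowel as a prefix; stems whose last vowel is 'o' change the last vowel to 'u'; stems whose last vowel is 'a' or 'i' insert -er- after the first vowel.
So latudef → latudefori.

latudefori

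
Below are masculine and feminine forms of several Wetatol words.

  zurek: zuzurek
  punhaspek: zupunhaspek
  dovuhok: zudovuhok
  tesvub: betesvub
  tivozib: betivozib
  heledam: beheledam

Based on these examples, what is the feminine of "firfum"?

befirfum

zurek and tesvub both have 2 vowels yet inflect differently (zuzurek, betesvub), so the number of vowels is not what conditions the rule; the final letter is.
"firfum" ends in -m. The one such stem in the data (heledam → beheledam) adds the prefix be-, so the same rule applies.
The other pattern: stems ending in -k add the prefix zu-.
So firfum → befirfum.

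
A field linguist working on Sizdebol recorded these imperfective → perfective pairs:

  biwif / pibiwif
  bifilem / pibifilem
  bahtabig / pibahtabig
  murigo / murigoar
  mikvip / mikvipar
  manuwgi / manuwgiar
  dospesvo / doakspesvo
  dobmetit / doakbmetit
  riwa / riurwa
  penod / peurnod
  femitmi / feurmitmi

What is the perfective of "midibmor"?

murigo and dospesvo both end in -o yet inflect differently (murigoar, doakspesvo), so the final letter is not what conditions the rule; the first letter is.
"midibmor" begins with m-. The stems beginning with m- (murigo → murigoar, mikvip → mikvipar, manuwgi → manuwgiar) add -ar.
The other patterns: stems beginning with b- add the prefix pi-; stems beginning with d- insert -ak- after the first vowel; stems beginning with f-, p- or r- insert -ur- after the first vowel.
So midibmor → midibmorar.

midibmorar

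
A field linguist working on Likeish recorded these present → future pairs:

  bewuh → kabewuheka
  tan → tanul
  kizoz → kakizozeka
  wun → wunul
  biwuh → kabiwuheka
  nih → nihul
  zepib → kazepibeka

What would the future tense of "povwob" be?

bewuh and nih both end in -h yet inflect differently (kabewuheka, nihul), so the final letter is not what conditions the rule; the number of vowels is.
"povwob" has 2 vowels. The stems with 2 vowels (bewuh → kabewuheka, kizoz → kakizozeka, zepib → kazepibeka) add ka- … -eka around the stem.
The other pattern: stems with 1 vowel add -ul.
So povwob → kapovwobeka.

kapovwobeka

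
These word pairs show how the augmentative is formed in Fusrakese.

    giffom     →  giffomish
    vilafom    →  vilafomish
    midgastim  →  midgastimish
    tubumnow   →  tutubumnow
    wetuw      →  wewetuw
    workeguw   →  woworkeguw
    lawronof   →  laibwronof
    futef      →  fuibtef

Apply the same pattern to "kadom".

kadomish

giffom and tubumnow both have last vowel 'o' yet inflect differently (giffomish, tutubumnow), so the last vowel is not what conditions the rule; the final letter is.
"kadom" ends in -m. The stems ending in -m (giffom → giffomish, vilafom → vilafomish, midgastim → midgastimish) add -ish.
The other patterns: stems ending in -w repeat the first consonant+vowel as a prefix; stems ending in -f insert -ib- after the first vowel.
So kadom → kadomish.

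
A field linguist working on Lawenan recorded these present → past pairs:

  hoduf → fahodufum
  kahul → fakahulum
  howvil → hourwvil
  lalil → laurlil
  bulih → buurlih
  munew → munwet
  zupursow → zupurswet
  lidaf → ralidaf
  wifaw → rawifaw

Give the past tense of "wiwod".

kahul and howvil both end in -l yet inflect differently (fakahulum, hourwvil), so the final letter is not what conditions the rule; the last vowel is.
"wiwod" has last vowel 'o'. The one such stem in the data (zupursow → zupurswet) deletes the last vowel and adds -et (as does munew), so the same rule applies.
So wiwod → wiwdet.

wiwdet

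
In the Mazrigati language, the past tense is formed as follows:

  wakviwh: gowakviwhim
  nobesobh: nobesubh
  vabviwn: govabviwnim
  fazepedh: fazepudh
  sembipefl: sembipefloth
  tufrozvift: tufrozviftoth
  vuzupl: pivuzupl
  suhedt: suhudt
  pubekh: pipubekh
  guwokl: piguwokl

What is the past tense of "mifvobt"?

wakviwh and fazepedh both end in -h yet inflect differently (gowakviwhim, fazepudh), so the final letter is not what conditions the rule; the second-to-last letter is.
"mifvobt" has second-to-last letter 'b'. The one such stem in the data (nobesobh → nobesubh) changes the last vowel to 'u' (as do fazepedh, suhedt), so the same rule applies.
The other patterns: stems whose second-to-last letter is 'w' add go- … -im around the stem; stems whose second-to-last letter is 'f' add -oth; stems whose second-to-last letter is 'k' or 'p' add the prefix pi-.
So mifvobt → mifvubt.

mifvubt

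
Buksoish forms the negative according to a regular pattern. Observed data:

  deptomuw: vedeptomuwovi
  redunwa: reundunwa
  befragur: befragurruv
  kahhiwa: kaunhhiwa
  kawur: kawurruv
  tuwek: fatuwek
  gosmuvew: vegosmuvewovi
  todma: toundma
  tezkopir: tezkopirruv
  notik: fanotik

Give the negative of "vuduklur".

vuduklurruv

tezkopir and notik both have last vowel 'i' yet inflect differently (tezkopirruv, fanotik), so the last vowel is not what conditions the rule; the final letter is.
"vuduklur" ends in -r. The stems ending in -r (kawur → kawurruv, tezkopir → tezkopirruv, befragur → befragurruv) double the final consonant and add -uv.
So vuduklur → vuduklurruv.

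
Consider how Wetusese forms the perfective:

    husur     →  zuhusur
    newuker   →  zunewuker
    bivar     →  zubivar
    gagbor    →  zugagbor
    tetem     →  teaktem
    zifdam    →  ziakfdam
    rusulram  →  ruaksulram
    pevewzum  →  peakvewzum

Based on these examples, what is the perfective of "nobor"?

newuker and tetem both have last vowel 'e' yet inflect differently (zunewuker, teaktem), so the last vowel is not what conditions the rule; the final letter is.
"nobor" ends in -r. The stems ending in -r (husur → zuhusur, newuker → zunewuker, bivar → zubivar) add the prefix zu-.
The other pattern: stems ending in -m insert -ak- after the first vowel.
So nobor → zunobor.

zunobor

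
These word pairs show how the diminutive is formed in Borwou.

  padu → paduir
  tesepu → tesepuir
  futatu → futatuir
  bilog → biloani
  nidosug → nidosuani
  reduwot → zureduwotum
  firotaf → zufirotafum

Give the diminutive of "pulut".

zupulutum

"pulut" ends in -t. The one such stem in the data (reduwot → zureduwotum) adds zu- … -um around the stem, so the same rule applies.
The other patterns: stems ending in -u add -ir; stems ending in -g drop the final letter and add -ani.
So pulut → zupulutum.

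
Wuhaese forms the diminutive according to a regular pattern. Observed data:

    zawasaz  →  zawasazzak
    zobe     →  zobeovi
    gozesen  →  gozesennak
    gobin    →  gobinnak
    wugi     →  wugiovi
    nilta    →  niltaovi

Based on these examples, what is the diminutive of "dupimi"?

gobin and wugi both have last vowel 'i' yet inflect differently (gobinnak, wugiovi), so the last vowel is not what conditions the rule; whether the stem ends in a vowel or a consonant is.
"dupimi" ends in a vowel. The stems ending in a vowel (wugi → wugiovi, zobe → zobeovi, nilta → niltaovi) add -ovi.
The other pattern: stems ending in a consonant double the final consonant and add -ak.
So dupimi → dupimiovi.

dupimiovi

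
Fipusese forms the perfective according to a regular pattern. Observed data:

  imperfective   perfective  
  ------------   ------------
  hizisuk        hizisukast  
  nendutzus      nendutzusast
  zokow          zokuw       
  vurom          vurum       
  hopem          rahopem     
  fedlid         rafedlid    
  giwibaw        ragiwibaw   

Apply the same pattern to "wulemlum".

"wulemlum" has last vowel 'u'. The stems whose last vowel is 'u' (hizisuk → hizisukast, nendutzus → nendutzusast) add -ast.
The other patterns: stems whose last vowel is 'o' change the last vowel to 'u'; stems whose last vowel is 'a', 'e' or 'i' add the prefix ra-.
So wulemlum → wulemlumast.

wulemlumast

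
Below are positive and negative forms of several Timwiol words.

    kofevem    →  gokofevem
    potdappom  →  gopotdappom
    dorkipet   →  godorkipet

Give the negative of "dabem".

godabem

Every pair shown (kofevem → gokofevem, potdappom → gopotdappom, dorkipet → godorkipet) follows the same rule: add the prefix go-.
So dabem → godabem.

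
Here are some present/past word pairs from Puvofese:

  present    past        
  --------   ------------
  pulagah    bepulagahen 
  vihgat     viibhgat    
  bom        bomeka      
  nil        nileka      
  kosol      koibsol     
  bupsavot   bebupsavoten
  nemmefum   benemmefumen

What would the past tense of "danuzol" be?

bedanuzolen

"danuzol" has 3 vowels. The stems with 3 vowels (bupsavot → bebupsavoten, pulagah → bepulagahen, nemmefum → benemmefumen) add be- … -en around the stem.
The other patterns: stems with 1 vowel add -eka; stems with 2 vowels insert -ib- after the first vowel.
So danuzol → bedanuzolen.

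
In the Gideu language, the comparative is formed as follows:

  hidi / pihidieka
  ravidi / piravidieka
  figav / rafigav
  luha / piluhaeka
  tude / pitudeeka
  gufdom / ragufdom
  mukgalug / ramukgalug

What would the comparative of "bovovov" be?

rabovovov

figav and luha both have last vowel 'a' yet inflect differently (rafigav, piluhaeka), so the last vowel is not what conditions the rule; whether the stem ends in a vowel or a consonant is.
"bovovov" ends in a consonant. The stems ending in a consonant (figav → rafigav, gufdom → ragufdom, mukgalug → ramukgalug) add the prefix ra-.
The other pattern: stems ending in a vowel add pi- … -eka around the stem.
So bovovov → rabovovov.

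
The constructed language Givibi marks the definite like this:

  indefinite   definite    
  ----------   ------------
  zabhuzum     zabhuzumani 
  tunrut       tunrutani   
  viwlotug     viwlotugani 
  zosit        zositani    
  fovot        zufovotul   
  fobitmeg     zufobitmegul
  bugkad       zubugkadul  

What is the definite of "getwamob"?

tunrut and fovot both end in -t yet inflect differently (tunrutani, zufovotul), so the final letter is not what conditions the rule; the last vowel is.
"getwamob" has last vowel 'o'. The one such stem in the data (fovot → zufovotul) adds zu- … -ul around the stem, so the same rule applies.
So getwamob → zugetwamobul.

zugetwamobul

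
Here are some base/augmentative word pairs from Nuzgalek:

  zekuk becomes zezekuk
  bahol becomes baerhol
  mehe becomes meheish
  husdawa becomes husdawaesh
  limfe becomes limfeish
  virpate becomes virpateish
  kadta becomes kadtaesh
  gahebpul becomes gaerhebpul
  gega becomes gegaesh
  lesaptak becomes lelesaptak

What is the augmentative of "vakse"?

vakseish

kadta and lesaptak both have last vowel 'a' yet inflect differently (kadtaesh, lelesaptak), so the last vowel is not what conditions the rule; the final letter is.
"vakse" ends in -e. The stems ending in -e (limfe → limfeish, virpate → virpateish, mehe → meheish) add -ish.
So vakse → vakseish.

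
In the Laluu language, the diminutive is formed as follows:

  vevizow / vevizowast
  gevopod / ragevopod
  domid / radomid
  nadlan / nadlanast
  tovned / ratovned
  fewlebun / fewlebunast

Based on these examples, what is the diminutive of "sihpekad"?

rasihpekad

gevopod and vevizow both have last vowel 'o' yet inflect differently (ragevopod, vevizowast), so the last vowel is not what conditions the rule; the final letter is.
"sihpekad" ends in -d. The stems ending in -d (tovned → ratovned, gevopod → ragevopod, domid → radomid) add the prefix ra-.
The other pattern: stems ending in -n or -w add -ast.
So sihpekad → rasihpekad.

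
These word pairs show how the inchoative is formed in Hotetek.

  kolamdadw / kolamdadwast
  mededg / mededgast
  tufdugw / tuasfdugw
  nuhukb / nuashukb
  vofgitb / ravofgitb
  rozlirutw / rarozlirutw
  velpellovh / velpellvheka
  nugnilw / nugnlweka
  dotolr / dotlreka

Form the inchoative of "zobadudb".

zobadudbast

"zobadudb" has second-to-last letter 'd'. The stems whose second-to-last letter is 'd' (kolamdadw → kolamdadwast, mededg → mededgast) add -ast.
The other patterns: stems whose second-to-last letter is 'g' or 'k' insert -as- after the first vowel; stems whose second-to-last letter is 't' add the prefix ra-; stems whose second-to-last letter is 'l' or 'v' delete the last vowel and add -eka.
So zobadudb → zobadudbast.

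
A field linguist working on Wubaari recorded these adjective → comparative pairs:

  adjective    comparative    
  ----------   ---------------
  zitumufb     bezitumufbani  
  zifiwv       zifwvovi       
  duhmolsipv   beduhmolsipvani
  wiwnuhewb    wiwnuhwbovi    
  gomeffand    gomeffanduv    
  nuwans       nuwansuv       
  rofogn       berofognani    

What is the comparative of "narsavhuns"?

narsavhunsuv

wiwnuhewb and zitumufb both end in -b yet inflect differently (wiwnuhwbovi, bezitumufbani), so the final letter is not what conditions the rule; the second-to-last letter is.
"narsavhuns" has second-to-last letter 'n'. The stems whose second-to-last letter is 'n' (nuwans → nuwansuv, gomeffand → gomeffanduv) add -uv.
So narsavhuns → narsavhunsuv.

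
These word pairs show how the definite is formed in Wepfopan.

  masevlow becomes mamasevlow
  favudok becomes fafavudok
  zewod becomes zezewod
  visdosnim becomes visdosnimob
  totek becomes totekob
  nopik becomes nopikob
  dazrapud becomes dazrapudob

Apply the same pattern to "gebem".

gebemob

favudok and totek both end in -k yet inflect differently (fafavudok, totekob), so the final letter is not what conditions the rule; the last vowel is.
"gebem" has last vowel 'e'. The one such stem in the data (totek → totekob) adds -ob, so the same rule applies.
The other pattern: stems whose last vowel is 'o' repeat the first consonant+vowel as a prefix.
So gebem → gebemob.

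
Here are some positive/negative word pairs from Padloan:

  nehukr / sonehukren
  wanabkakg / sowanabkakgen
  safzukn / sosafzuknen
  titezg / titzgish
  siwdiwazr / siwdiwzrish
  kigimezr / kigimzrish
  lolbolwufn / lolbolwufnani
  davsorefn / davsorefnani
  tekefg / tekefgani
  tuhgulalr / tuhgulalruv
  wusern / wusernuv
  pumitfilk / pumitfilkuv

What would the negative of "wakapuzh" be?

wanabkakg and titezg both end in -g yet inflect differently (sowanabkakgen, titzgish), so the final letter is not what conditions the rule; the second-to-last letter is.
"wakapuzh" has second-to-last letter 'z'. The stems whose second-to-last letter is 'z' (titezg → titzgish, siwdiwazr → siwdiwzrish, kigimezr → kigimzrish) delete the last vowel and add -ish.
So wakapuzh → wakapzhish.

wakapzhish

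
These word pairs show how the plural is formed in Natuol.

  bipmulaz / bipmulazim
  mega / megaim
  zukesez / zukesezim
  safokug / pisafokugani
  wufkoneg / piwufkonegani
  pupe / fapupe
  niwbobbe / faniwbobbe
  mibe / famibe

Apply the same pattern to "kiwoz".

kiwozim

"kiwoz" ends in -z. The stems ending in -z (bipmulaz → bipmulazim, zukesez → zukesezim) add -im.
So kiwoz → kiwozim.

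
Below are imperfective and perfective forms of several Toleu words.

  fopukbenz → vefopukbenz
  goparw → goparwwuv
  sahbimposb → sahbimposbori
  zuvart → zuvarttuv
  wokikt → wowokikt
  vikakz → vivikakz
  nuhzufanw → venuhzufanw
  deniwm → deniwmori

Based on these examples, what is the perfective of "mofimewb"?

mofimewbori

"mofimewb" has second-to-last letter 'w'. The one such stem in the data (deniwm → deniwmori) adds -ori, so the same rule applies.
So mofimewb → mofimewbori.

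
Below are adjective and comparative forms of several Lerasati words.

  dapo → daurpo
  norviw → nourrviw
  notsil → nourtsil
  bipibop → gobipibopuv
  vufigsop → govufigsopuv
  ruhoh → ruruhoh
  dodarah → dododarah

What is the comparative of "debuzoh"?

bipibop and ruhoh both have last vowel 'o' yet inflect differently (gobipibopuv, ruruhoh), so the last vowel is not what conditions the rule; the final letter is.
"debuzoh" ends in -h. The stems ending in -h (ruhoh → ruruhoh, dodarah → dododarah) repeat the first consonant+vowel as a prefix.
So debuzoh → dedebuzoh.

dedebuzoh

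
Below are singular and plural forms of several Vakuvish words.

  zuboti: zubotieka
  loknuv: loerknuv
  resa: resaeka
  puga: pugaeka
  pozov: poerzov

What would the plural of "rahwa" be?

rahwaeka

"rahwa" ends in a vowel. The stems ending in a vowel (puga → pugaeka, zuboti → zubotieka, resa → resaeka) add -eka.
The other pattern: stems ending in a consonant insert -er- after the first vowel.
So rahwa → rahwaeka.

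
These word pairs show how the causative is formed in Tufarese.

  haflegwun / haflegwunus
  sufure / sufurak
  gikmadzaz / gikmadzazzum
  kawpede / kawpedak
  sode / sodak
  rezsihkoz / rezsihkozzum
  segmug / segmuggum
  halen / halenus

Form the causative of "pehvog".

pehvoggum

halen and sufure both have last vowel 'e' yet inflect differently (halenus, sufurak), so the last vowel is not what conditions the rule; the final letter is.
"pehvog" ends in -g. The one such stem in the data (segmug → segmuggum) doubles the final consonant and adds -um (as do gikmadzaz, rezsihkoz), so the same rule applies.
The other patterns: stems ending in -n add -us; stems ending in -e drop the final letter and add -ak.
So pehvog → pehvoggum.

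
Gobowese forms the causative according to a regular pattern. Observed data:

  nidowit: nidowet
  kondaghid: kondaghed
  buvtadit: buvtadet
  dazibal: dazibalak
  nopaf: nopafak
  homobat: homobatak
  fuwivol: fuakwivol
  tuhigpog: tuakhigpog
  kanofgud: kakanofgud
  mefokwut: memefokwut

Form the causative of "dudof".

duakdof

nidowit and homobat both end in -t yet inflect differently (nidowet, homobatak), so the final letter is not what conditions the rule; the last vowel is.
"dudof" has last vowel 'o'. The stems whose last vowel is 'o' (fuwivol → fuakwivol, tuhigpog → tuakhigpog) insert -ak- after the first vowel.
So dudof → duakdof.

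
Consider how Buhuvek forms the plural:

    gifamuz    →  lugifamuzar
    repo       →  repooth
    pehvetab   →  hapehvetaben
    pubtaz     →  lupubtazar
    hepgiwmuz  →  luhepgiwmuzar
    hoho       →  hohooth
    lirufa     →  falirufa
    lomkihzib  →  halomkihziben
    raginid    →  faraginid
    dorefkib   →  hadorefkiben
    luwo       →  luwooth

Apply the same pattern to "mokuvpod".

"mokuvpod" ends in -d. The one such stem in the data (raginid → faraginid) adds the prefix fa-, so the same rule applies.
The other patterns: stems ending in -z add lu- … -ar around the stem; stems ending in -b add ha- … -en around the stem; stems ending in -o add -oth.
So mokuvpod → famokuvpod.

famokuvpod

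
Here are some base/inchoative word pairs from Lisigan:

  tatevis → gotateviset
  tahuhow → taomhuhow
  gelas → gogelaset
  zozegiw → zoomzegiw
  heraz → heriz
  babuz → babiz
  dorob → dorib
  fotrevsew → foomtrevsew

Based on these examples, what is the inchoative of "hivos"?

gohivoset

tatevis and zozegiw both have last vowel 'i' yet inflect differently (gotateviset, zoomzegiw), so the last vowel is not what conditions the rule; the final letter is.
"hivos" ends in -s. The stems ending in -s (gelas → gogelaset, tatevis → gotateviset) add go- … -et around the stem.
The other patterns: stems ending in -w insert -om- after the first vowel; stems ending in -b or -z change the last vowel to 'i'.
So hivos → gohivoset.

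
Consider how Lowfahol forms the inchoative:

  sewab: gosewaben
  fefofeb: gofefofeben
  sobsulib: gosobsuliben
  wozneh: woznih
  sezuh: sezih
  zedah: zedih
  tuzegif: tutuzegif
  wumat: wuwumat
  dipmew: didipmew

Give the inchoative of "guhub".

fefofeb and wozneh both have last vowel 'e' yet inflect differently (gofefofeben, woznih), so the last vowel is not what conditions the rule; the final letter is.
"guhub" ends in -b. The stems ending in -b (sewab → gosewaben, fefofeb → gofefofeben, sobsulib → gosobsuliben) add go- … -en around the stem.
The other patterns: stems ending in -h change the last vowel to 'i'; stems ending in -f, -t or -w repeat the first consonant+vowel as a prefix.
So guhub → goguhuben.

goguhuben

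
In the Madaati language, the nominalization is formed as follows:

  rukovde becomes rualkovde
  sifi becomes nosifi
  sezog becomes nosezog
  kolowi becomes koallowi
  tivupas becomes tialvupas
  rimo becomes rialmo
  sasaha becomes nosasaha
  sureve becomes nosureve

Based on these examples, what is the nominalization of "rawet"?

raalwet

sifi and kolowi both end in -i yet inflect differently (nosifi, koallowi), so the final letter is not what conditions the rule; the first letter is.
"rawet" begins with r-. The stems beginning with r- (rimo → rialmo, rukovde → rualkovde) insert -al- after the first vowel.
The other pattern: stems beginning with s- add the prefix no-.
So rawet → raalwet.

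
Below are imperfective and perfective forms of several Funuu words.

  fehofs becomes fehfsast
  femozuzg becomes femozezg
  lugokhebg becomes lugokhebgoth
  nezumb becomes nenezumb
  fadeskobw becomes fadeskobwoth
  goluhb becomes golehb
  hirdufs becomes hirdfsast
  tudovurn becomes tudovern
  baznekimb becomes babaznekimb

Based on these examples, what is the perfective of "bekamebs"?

bekamebsoth

"bekamebs" has second-to-last letter 'b'. The stems whose second-to-last letter is 'b' (lugokhebg → lugokhebgoth, fadeskobw → fadeskobwoth) add -oth.
So bekamebs → bekamebsoth.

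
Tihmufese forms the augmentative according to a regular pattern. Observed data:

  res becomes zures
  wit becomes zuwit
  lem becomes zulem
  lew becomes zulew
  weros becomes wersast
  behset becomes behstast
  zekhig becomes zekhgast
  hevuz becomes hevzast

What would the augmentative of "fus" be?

zufus

res and weros both end in -s yet inflect differently (zures, wersast), so the final letter is not what conditions the rule; the number of vowels is.
"fus" has 1 vowel. The stems with 1 vowel (res → zures, wit → zuwit, lem → zulem) add the prefix zu-.
The other pattern: stems with 2 vowels delete the last vowel and add -ast.
So fus → zufus.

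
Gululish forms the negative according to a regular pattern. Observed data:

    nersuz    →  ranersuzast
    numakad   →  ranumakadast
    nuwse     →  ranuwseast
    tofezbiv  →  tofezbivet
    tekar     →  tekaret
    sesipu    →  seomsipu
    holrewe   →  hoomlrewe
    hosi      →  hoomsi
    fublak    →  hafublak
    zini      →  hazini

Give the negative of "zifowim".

nuwse and holrewe both end in -e yet inflect differently (ranuwseast, hoomlrewe), so the final letter is not what conditions the rule; the first letter is.
"zifowim" begins with z-. The one such stem in the data (zini → hazini) adds the prefix ha-, so the same rule applies.
So zifowim → hazifowim.

hazifowim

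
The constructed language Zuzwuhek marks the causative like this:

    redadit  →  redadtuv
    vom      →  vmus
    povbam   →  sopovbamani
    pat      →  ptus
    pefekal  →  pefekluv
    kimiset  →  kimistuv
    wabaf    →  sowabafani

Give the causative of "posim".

vom and povbam both end in -m yet inflect differently (vmus, sopovbamani), so the final letter is not what conditions the rule; the number of vowels is.
"posim" has 2 vowels. The stems with 2 vowels (wabaf → sowabafani, povbam → sopovbamani) add so- … -ani around the stem.
The other patterns: stems with 1 vowel delete the last vowel and add -us; stems with 3 vowels delete the last vowel and add -uv.
So posim → soposimani.

soposimani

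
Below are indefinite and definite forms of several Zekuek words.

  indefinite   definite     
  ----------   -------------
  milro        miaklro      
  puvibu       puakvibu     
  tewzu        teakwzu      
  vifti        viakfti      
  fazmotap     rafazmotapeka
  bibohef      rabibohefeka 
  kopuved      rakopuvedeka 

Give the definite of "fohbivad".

rafohbivadeka

puvibu and fazmotap both have 3 vowels yet inflect differently (puakvibu, rafazmotapeka), so the number of vowels is not what conditions the rule; whether the stem ends in a vowel or a consonant is.
"fohbivad" ends in a consonant. The stems ending in a consonant (fazmotap → rafazmotapeka, bibohef → rabibohefeka, kopuved → rakopuvedeka) add ra- … -eka around the stem.
The other pattern: stems ending in a vowel insert -ak- after the first vowel.
So fohbivad → rafohbivadeka.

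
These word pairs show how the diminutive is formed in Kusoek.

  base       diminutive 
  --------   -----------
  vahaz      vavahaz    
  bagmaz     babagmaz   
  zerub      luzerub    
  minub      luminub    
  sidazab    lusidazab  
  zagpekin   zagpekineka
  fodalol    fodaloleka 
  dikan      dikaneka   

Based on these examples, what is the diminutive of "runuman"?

runumaneka

"runuman" ends in -n. The stems ending in -n (zagpekin → zagpekineka, dikan → dikaneka) add -eka.
So runuman → runumaneka.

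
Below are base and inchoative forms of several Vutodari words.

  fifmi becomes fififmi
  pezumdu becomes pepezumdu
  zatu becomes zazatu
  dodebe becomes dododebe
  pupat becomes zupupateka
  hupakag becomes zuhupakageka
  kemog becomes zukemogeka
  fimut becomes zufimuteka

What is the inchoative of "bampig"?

zubampigeka

"bampig" ends in a consonant. The stems ending in a consonant (pupat → zupupateka, hupakag → zuhupakageka, kemog → zukemogeka) add zu- … -eka around the stem.
So bampig → zubampigeka.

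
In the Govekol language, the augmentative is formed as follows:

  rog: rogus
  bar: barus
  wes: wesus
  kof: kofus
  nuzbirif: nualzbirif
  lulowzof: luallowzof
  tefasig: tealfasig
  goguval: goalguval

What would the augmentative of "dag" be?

"dag" has 1 vowel. The stems with 1 vowel (rog → rogus, bar → barus, wes → wesus) add -us.
The other pattern: stems with 3 vowels insert -al- after the first vowel.
So dag → dagus.

dagus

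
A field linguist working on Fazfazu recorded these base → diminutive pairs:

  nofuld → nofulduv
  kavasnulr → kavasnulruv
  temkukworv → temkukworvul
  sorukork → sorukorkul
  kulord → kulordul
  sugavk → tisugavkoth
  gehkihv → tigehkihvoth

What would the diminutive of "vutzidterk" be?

nofuld and kulord both end in -d yet inflect differently (nofulduv, kulordul), so the final letter is not what conditions the rule; the second-to-last letter is.
"vutzidterk" has second-to-last letter 'r'. The stems whose second-to-last letter is 'r' (temkukworv → temkukworvul, sorukork → sorukorkul, kulord → kulordul) add -ul.
The other patterns: stems whose second-to-last letter is 'l' add -uv; stems whose second-to-last letter is 'h' or 'v' add ti- … -oth around the stem.
So vutzidterk → vutzidterkul.

vutzidterkul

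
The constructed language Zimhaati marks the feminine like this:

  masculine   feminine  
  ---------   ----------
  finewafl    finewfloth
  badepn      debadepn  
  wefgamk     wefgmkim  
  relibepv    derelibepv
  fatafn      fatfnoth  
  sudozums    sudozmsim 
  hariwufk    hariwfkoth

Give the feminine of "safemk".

safmkim

"safemk" has second-to-last letter 'm'. The stems whose second-to-last letter is 'm' (wefgamk → wefgmkim, sudozums → sudozmsim) delete the last vowel and add -im.
The other patterns: stems whose second-to-last letter is 'f' delete the last vowel and add -oth; stems whose second-to-last letter is 'p' add the prefix de-.
So safemk → safmkim.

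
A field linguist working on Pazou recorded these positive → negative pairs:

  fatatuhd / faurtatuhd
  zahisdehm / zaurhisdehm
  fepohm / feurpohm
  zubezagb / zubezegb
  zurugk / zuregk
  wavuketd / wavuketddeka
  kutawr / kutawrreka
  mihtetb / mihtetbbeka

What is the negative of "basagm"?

fatatuhd and wavuketd both end in -d yet inflect differently (faurtatuhd, wavuketddeka), so the final letter is not what conditions the rule; the second-to-last letter is.
"basagm" has second-to-last letter 'g'. The stems whose second-to-last letter is 'g' (zubezagb → zubezegb, zurugk → zuregk) change the last vowel to 'e'.
The other patterns: stems whose second-to-last letter is 'h' insert -ur- after the first vowel; stems whose second-to-last letter is 't' or 'w' double the final consonant and add -eka.
So basagm → basegm.

basegm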